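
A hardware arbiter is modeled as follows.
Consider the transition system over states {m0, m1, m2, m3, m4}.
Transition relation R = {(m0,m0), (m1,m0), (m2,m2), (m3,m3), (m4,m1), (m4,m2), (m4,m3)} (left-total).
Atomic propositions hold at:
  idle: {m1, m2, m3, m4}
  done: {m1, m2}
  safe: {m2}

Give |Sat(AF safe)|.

1

AF safe: least fixpoint, start Z0 = {m2}, add states with every successor in Z. Already a fixed point.
Sat(AF safe) = {m2}
|Sat(AF safe)| = |{m2}| = 1.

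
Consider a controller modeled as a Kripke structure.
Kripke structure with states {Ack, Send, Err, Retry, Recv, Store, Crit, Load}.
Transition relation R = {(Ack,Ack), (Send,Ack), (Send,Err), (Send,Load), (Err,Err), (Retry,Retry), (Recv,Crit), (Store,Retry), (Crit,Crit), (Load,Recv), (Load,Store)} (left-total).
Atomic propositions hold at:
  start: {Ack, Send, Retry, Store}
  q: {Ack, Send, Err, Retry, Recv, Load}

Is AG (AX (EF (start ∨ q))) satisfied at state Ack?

Sat(start ∨ q) = {Ack, Send, Err, Retry, Recv, Store, Load}
EF (start ∨ q): least fixpoint, start Z0 = {Ack, Send, Err, Retry, Recv, Store, Load}, add states with some successor in Z. Already a fixed point.
Sat(EF (start ∨ q)) = {Ack, Send, Err, Retry, Recv, Store, Load}
Sat(AX (EF (start ∨ q))) = {s : every successor in {Ack, Send, Err, Retry, Recv, Store, Load}} = {Ack, Send, Err, Retry, Store, Load}
AG (AX (EF (start ∨ q))): greatest fixpoint, start Z0 = {Ack, Send, Err, Retry, Store, Load}, keep only states in Sat with every successor in Z. Z1 = {Ack, Send, Err, Retry, Store}; Z2 = {Ack, Err, Retry, Store}; fixed.
Sat(AG (AX (EF (start ∨ q)))) = {Ack, Err, Retry, Store}
Ack ∈ Sat(AG (AX (EF (start ∨ q)))) = {Ack, Err, Retry, Store}, so the formula holds at Ack.

Yes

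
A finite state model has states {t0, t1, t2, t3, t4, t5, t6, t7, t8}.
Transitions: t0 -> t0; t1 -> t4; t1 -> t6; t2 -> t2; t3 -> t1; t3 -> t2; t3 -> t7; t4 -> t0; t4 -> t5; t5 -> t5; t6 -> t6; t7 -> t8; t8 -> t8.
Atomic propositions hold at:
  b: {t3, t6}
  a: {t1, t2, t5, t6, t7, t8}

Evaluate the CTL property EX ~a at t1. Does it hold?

Yes

Sat(~a) = {t0, t3, t4}
Sat(EX ~a) = {s : some successor in {t0, t3, t4}} = {t0, t1, t4}
t1 ∈ Sat(EX ~a) = {t0, t1, t4}, so the formula holds at t1.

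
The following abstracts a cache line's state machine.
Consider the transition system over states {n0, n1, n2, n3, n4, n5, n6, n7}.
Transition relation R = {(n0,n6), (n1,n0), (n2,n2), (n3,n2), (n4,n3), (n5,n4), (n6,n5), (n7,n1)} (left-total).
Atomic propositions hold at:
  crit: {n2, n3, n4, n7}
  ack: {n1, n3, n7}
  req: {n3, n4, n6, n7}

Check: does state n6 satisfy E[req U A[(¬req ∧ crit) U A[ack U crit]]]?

Sat(¬req) = {n0, n1, n2, n5}
Sat(¬req ∧ crit) = {n2}
A[ack U crit]: least fixpoint, start Z0 = Sat(crit) = {n2, n3, n4, n7}, add states in Sat(ack) with every successor in Z. Already a fixed point.
Sat(A[ack U crit]) = {n2, n3, n4, n7}
A[(¬req ∧ crit) U A[ack U crit]]: least fixpoint, start Z0 = Sat(A[ack U crit]) = {n2, n3, n4, n7}, add states in Sat(¬req ∧ crit) with every successor in Z. Already a fixed point.
Sat(A[(¬req ∧ crit) U A[ack U crit]]) = {n2, n3, n4, n7}
E[req U A[(¬req ∧ crit) U A[ack U crit]]]: least fixpoint, start Z0 = Sat(A[(¬req ∧ crit) U A[ack U crit]]) = {n2, n3, n4, n7}, add states in Sat(req) with some successor in Z. Already a fixed point.
Sat(E[req U A[(¬req ∧ crit) U A[ack U crit]]]) = {n2, n3, n4, n7}
n6 ∉ Sat(E[req U A[(¬req ∧ crit) U A[ack U crit]]]) = {n2, n3, n4, n7}, so the formula does not hold at n6.

No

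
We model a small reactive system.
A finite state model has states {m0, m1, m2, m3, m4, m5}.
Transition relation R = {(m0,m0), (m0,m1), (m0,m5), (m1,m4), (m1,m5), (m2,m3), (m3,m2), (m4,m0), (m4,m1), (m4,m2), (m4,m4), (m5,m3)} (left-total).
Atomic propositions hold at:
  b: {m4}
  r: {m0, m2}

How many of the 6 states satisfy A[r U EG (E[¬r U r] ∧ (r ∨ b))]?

Sat(¬r) = {m1, m3, m4, m5}
E[¬r U r]: least fixpoint, start Z0 = Sat(r) = {m0, m2}, add states in Sat(¬r) with some successor in Z. Z1 = {m0, m2, m3, m4}; Z2 = {m0, m1, m2, m3, m4, m5}; fixed.
Sat(E[¬r U r]) = {m0, m1, m2, m3, m4, m5}
Sat(r ∨ b) = {m0, m2, m4}
Sat(E[¬r U r] ∧ (r ∨ b)) = {m0, m2, m4}
EG (E[¬r U r] ∧ (r ∨ b)): greatest fixpoint, start Z0 = {m0, m2, m4}, keep only states in Sat with some successor in Z. Z1 = {m0, m4}; fixed.
Sat(EG (E[¬r U r] ∧ (r ∨ b))) = {m0, m4}
A[r U EG (E[¬r U r] ∧ (r ∨ b))]: least fixpoint, start Z0 = Sat(EG (E[¬r U r] ∧ (r ∨ b))) = {m0, m4}, add states in Sat(r) with every successor in Z. Already a fixed point.
Sat(A[r U EG (E[¬r U r] ∧ (r ∨ b))]) = {m0, m4}
|Sat(A[r U EG (E[¬r U r] ∧ (r ∨ b))])| = |{m0, m4}| = 2.

2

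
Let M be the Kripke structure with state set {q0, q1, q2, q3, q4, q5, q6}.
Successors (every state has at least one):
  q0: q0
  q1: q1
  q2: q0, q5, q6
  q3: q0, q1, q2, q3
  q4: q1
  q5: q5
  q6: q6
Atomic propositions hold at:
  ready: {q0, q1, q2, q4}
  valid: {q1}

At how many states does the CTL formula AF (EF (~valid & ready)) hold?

4

Sat(~valid) = {q0, q2, q3, q4, q5, q6}
Sat(~valid & ready) = {q0, q2, q4}
EF (~valid & ready): least fixpoint, start Z0 = {q0, q2, q4}, add states with some successor in Z. Z1 = {q0, q2, q3, q4}; fixed.
Sat(EF (~valid & ready)) = {q0, q2, q3, q4}
AF (EF (~valid & ready)): least fixpoint, start Z0 = {q0, q2, q3, q4}, add states with every successor in Z. Already a fixed point.
Sat(AF (EF (~valid & ready))) = {q0, q2, q3, q4}
|Sat(AF (EF (~valid & ready)))| = |{q0, q2, q3, q4}| = 4.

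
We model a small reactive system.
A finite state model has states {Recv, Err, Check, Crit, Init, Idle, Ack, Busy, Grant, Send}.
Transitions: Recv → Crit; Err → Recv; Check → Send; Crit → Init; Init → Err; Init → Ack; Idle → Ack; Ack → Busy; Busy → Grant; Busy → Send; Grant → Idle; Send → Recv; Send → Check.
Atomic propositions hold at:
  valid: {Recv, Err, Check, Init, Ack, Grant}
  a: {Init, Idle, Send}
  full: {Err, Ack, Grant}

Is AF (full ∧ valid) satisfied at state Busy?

No

Sat(full ∧ valid) = {Err, Ack, Grant}
AF (full ∧ valid): least fixpoint, start Z0 = {Err, Ack, Grant}, add states with every successor in Z. Z1 = {Err, Init, Idle, Ack, Grant}; Z2 = {Err, Crit, Init, Idle, Ack, Grant}; Z3 = {Recv, Err, Crit, Init, Idle, Ack, Grant}; fixed.
Sat(AF (full ∧ valid)) = {Recv, Err, Crit, Init, Idle, Ack, Grant}
Busy ∉ Sat(AF (full ∧ valid)) = {Recv, Err, Crit, Init, Idle, Ack, Grant}, so the formula does not hold at Busy.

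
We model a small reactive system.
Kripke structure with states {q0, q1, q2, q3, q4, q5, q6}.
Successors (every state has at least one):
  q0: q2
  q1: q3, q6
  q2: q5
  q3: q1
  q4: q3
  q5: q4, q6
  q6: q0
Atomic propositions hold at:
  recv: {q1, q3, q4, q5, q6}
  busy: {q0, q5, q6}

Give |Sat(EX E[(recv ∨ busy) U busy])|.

6

Sat(recv ∨ busy) = {q0, q1, q3, q4, q5, q6}
E[(recv ∨ busy) U busy]: least fixpoint, start Z0 = Sat(busy) = {q0, q5, q6}, add states in Sat(recv ∨ busy) with some successor in Z. Z1 = {q0, q1, q5, q6}; Z2 = {q0, q1, q3, q5, q6}; Z3 = {q0, q1, q3, q4, q5, q6}; fixed.
Sat(E[(recv ∨ busy) U busy]) = {q0, q1, q3, q4, q5, q6}
Sat(EX E[(recv ∨ busy) U busy]) = {s : some successor in {q0, q1, q3, q4, q5, q6}} = {q1, q2, q3, q4, q5, q6}
|Sat(EX E[(recv ∨ busy) U busy])| = |{q1, q2, q3, q4, q5, q6}| = 6.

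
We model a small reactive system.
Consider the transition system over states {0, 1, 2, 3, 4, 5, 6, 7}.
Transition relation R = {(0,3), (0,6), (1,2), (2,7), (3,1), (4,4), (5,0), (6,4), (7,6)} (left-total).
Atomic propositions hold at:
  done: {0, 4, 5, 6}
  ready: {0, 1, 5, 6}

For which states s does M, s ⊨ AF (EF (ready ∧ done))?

Sat(ready ∧ done) = {0, 5, 6}
EF (ready ∧ done): least fixpoint, start Z0 = {0, 5, 6}, add states with some successor in Z. Z1 = {0, 5, 6, 7}; Z2 = {0, 2, 5, 6, 7}; Z3 = {0, 1, 2, 5, 6, 7}; Z4 = {0, 1, 2, 3, 5, 6, 7}; fixed.
Sat(EF (ready ∧ done)) = {0, 1, 2, 3, 5, 6, 7}
AF (EF (ready ∧ done)): least fixpoint, start Z0 = {0, 1, 2, 3, 5, 6, 7}, add states with every successor in Z. Already a fixed point.
Sat(AF (EF (ready ∧ done))) = {0, 1, 2, 3, 5, 6, 7}

{0, 1, 2, 3, 5, 6, 7}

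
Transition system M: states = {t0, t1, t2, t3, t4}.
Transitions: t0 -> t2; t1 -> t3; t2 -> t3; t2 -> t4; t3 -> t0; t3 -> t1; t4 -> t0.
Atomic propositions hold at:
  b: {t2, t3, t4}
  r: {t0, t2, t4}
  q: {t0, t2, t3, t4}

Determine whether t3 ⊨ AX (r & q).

No

Sat(r & q) = {t0, t2, t4}
Sat(AX (r & q)) = {s : every successor in {t0, t2, t4}} = {t0, t4}
t3 ∉ Sat(AX (r & q)) = {t0, t4}, so the formula does not hold at t3.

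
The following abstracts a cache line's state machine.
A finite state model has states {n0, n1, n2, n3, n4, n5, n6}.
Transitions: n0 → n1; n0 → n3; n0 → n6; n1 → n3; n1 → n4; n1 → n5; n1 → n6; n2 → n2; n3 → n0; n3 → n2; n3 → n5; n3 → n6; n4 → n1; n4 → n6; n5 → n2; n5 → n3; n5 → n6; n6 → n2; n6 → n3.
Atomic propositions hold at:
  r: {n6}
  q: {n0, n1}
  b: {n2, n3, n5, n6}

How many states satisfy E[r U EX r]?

Sat(EX r) = {s : some successor in {n6}} = {n0, n1, n3, n4, n5}
E[r U EX r]: least fixpoint, start Z0 = Sat(EX r) = {n0, n1, n3, n4, n5}, add states in Sat(r) with some successor in Z. Z1 = {n0, n1, n3, n4, n5, n6}; fixed.
Sat(E[r U EX r]) = {n0, n1, n3, n4, n5, n6}
|Sat(E[r U EX r])| = |{n0, n1, n3, n4, n5, n6}| = 6.

6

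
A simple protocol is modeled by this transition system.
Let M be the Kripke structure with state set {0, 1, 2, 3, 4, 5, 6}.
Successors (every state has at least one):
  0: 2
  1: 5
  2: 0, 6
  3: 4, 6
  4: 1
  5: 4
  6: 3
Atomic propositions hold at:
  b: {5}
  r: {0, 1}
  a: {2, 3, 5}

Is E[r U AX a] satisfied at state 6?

Sat(AX a) = {s : every successor in {2, 3, 5}} = {0, 1, 6}
E[r U AX a]: least fixpoint, start Z0 = Sat(AX a) = {0, 1, 6}, add states in Sat(r) with some successor in Z. Already a fixed point.
Sat(E[r U AX a]) = {0, 1, 6}
6 ∈ Sat(E[r U AX a]) = {0, 1, 6}, so the formula holds at 6.

Yes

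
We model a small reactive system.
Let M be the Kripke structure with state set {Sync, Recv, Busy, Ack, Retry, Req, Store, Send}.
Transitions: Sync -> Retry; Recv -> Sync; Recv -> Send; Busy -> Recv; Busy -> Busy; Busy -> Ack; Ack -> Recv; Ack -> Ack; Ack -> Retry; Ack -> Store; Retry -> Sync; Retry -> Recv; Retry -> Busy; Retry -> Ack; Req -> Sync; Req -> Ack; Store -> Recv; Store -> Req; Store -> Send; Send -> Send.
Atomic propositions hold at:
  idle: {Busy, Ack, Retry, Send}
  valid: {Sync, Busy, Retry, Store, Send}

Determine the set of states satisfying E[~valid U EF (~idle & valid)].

Sat(~valid) = {Recv, Ack, Req}
Sat(~idle) = {Sync, Recv, Req, Store}
Sat(~idle & valid) = {Sync, Store}
EF (~idle & valid): least fixpoint, start Z0 = {Sync, Store}, add states with some successor in Z. Z1 = {Sync, Recv, Ack, Retry, Req, Store}; Z2 = {Sync, Recv, Busy, Ack, Retry, Req, Store}; fixed.
Sat(EF (~idle & valid)) = {Sync, Recv, Busy, Ack, Retry, Req, Store}
E[~valid U EF (~idle & valid)]: least fixpoint, start Z0 = Sat(EF (~idle & valid)) = {Sync, Recv, Busy, Ack, Retry, Req, Store}, add states in Sat(~valid) with some successor in Z. Already a fixed point.
Sat(E[~valid U EF (~idle & valid)]) = {Sync, Recv, Busy, Ack, Retry, Req, Store}

{Sync, Recv, Busy, Ack, Retry, Req, Store}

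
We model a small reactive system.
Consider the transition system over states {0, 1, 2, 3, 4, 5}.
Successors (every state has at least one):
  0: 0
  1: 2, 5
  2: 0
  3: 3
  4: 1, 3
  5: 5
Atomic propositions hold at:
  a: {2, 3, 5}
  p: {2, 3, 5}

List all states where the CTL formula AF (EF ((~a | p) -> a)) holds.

{1, 2, 3, 4, 5}

Sat(~a) = {0, 1, 4}
Sat(~a | p) = {0, 1, 2, 3, 4, 5}
Sat((~a | p) -> a) = {2, 3, 5}
EF ((~a | p) -> a): least fixpoint, start Z0 = {2, 3, 5}, add states with some successor in Z. Z1 = {1, 2, 3, 4, 5}; fixed.
Sat(EF ((~a | p) -> a)) = {1, 2, 3, 4, 5}
AF (EF ((~a | p) -> a)): least fixpoint, start Z0 = {1, 2, 3, 4, 5}, add states with every successor in Z. Already a fixed point.
Sat(AF (EF ((~a | p) -> a))) = {1, 2, 3, 4, 5}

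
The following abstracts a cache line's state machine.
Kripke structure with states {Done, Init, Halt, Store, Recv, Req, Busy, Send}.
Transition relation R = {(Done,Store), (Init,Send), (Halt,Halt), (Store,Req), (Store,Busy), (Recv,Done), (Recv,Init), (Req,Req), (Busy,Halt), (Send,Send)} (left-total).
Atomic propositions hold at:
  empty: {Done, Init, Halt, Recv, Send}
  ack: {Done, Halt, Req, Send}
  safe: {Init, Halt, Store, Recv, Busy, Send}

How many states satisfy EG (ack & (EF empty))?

EF empty: least fixpoint, start Z0 = {Done, Init, Halt, Recv, Send}, add states with some successor in Z. Z1 = {Done, Init, Halt, Recv, Busy, Send}; Z2 = {Done, Init, Halt, Store, Recv, Busy, Send}; fixed.
Sat(EF empty) = {Done, Init, Halt, Store, Recv, Busy, Send}
Sat(ack & (EF empty)) = {Done, Halt, Send}
EG (ack & (EF empty)): greatest fixpoint, start Z0 = {Done, Halt, Send}, keep only states in Sat with some successor in Z. Z1 = {Halt, Send}; fixed.
Sat(EG (ack & (EF empty))) = {Halt, Send}
|Sat(EG (ack & (EF empty)))| = |{Halt, Send}| = 2.

2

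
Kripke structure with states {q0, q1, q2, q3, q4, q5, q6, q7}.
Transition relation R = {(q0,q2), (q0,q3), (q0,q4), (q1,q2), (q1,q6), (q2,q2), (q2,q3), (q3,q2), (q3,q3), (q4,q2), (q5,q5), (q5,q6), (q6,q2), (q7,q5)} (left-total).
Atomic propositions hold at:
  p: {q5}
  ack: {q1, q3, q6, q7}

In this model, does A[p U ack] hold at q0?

A[p U ack]: least fixpoint, start Z0 = Sat(ack) = {q1, q3, q6, q7}, add states in Sat(p) with every successor in Z. Already a fixed point.
Sat(A[p U ack]) = {q1, q3, q6, q7}
q0 ∉ Sat(A[p U ack]) = {q1, q3, q6, q7}, so the formula does not hold at q0.

No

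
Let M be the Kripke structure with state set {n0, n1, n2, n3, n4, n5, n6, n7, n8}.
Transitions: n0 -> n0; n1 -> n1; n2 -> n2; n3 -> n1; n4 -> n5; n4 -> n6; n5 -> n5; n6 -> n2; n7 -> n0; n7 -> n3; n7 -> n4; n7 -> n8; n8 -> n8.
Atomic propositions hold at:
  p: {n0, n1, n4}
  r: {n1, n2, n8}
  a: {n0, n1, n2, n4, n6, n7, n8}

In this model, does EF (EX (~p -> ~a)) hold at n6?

No

Sat(~p) = {n2, n3, n5, n6, n7, n8}
Sat(~a) = {n3, n5}
Sat(~p -> ~a) = {n0, n1, n3, n4, n5}
Sat(EX (~p -> ~a)) = {s : some successor in {n0, n1, n3, n4, n5}} = {n0, n1, n3, n4, n5, n7}
EF (EX (~p -> ~a)): least fixpoint, start Z0 = {n0, n1, n3, n4, n5, n7}, add states with some successor in Z. Already a fixed point.
Sat(EF (EX (~p -> ~a))) = {n0, n1, n3, n4, n5, n7}
n6 ∉ Sat(EF (EX (~p -> ~a))) = {n0, n1, n3, n4, n5, n7}, so the formula does not hold at n6.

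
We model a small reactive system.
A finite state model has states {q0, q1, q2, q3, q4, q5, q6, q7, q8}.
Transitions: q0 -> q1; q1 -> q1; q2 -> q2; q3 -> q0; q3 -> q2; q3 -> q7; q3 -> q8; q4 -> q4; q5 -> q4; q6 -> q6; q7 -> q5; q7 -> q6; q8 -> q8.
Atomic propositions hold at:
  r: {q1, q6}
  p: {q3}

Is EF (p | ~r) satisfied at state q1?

No

Sat(~r) = {q0, q2, q3, q4, q5, q7, q8}
Sat(p | ~r) = {q0, q2, q3, q4, q5, q7, q8}
EF (p | ~r): least fixpoint, start Z0 = {q0, q2, q3, q4, q5, q7, q8}, add states with some successor in Z. Already a fixed point.
Sat(EF (p | ~r)) = {q0, q2, q3, q4, q5, q7, q8}
q1 ∉ Sat(EF (p | ~r)) = {q0, q2, q3, q4, q5, q7, q8}, so the formula does not hold at q1.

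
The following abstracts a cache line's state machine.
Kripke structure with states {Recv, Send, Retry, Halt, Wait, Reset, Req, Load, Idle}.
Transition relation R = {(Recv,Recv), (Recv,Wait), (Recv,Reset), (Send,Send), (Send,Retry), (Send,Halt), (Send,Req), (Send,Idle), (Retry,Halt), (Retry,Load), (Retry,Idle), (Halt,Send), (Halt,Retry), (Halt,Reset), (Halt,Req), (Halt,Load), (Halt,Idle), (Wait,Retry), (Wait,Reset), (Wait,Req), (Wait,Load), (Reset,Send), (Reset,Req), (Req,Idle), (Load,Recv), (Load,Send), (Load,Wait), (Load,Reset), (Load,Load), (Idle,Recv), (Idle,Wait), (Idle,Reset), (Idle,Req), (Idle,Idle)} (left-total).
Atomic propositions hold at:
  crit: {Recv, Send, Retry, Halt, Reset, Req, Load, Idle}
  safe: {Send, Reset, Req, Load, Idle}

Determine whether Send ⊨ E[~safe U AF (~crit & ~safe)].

Sat(~safe) = {Recv, Retry, Halt, Wait}
Sat(~crit) = {Wait}
Sat(~crit & ~safe) = {Wait}
AF (~crit & ~safe): least fixpoint, start Z0 = {Wait}, add states with every successor in Z. Already a fixed point.
Sat(AF (~crit & ~safe)) = {Wait}
E[~safe U AF (~crit & ~safe)]: least fixpoint, start Z0 = Sat(AF (~crit & ~safe)) = {Wait}, add states in Sat(~safe) with some successor in Z. Z1 = {Recv, Wait}; fixed.
Sat(E[~safe U AF (~crit & ~safe)]) = {Recv, Wait}
Send ∉ Sat(E[~safe U AF (~crit & ~safe)]) = {Recv, Wait}, so the formula does not hold at Send.

No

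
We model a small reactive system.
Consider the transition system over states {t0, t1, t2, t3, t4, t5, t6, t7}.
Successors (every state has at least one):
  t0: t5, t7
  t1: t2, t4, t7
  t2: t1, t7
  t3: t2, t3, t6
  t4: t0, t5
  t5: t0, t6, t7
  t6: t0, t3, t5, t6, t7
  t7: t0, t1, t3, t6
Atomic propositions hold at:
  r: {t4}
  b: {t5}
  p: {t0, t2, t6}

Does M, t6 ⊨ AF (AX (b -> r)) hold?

No

Sat(b -> r) = {t0, t1, t2, t3, t4, t6, t7}
Sat(AX (b -> r)) = {s : every successor in {t0, t1, t2, t3, t4, t6, t7}} = {t1, t2, t3, t5, t7}
AF (AX (b -> r)): least fixpoint, start Z0 = {t1, t2, t3, t5, t7}, add states with every successor in Z. Z1 = {t0, t1, t2, t3, t5, t7}; Z2 = {t0, t1, t2, t3, t4, t5, t7}; fixed.
Sat(AF (AX (b -> r))) = {t0, t1, t2, t3, t4, t5, t7}
t6 ∉ Sat(AF (AX (b -> r))) = {t0, t1, t2, t3, t4, t5, t7}, so the formula does not hold at t6.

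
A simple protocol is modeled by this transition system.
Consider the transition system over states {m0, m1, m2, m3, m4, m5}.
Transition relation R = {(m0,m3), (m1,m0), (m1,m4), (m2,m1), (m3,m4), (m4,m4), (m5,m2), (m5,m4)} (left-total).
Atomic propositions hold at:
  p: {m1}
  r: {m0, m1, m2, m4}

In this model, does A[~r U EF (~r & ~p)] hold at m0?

Sat(~r) = {m3, m5}
Sat(~p) = {m0, m2, m3, m4, m5}
Sat(~r & ~p) = {m3, m5}
EF (~r & ~p): least fixpoint, start Z0 = {m3, m5}, add states with some successor in Z. Z1 = {m0, m3, m5}; Z2 = {m0, m1, m3, m5}; Z3 = {m0, m1, m2, m3, m5}; fixed.
Sat(EF (~r & ~p)) = {m0, m1, m2, m3, m5}
A[~r U EF (~r & ~p)]: least fixpoint, start Z0 = Sat(EF (~r & ~p)) = {m0, m1, m2, m3, m5}, add states in Sat(~r) with every successor in Z. Already a fixed point.
Sat(A[~r U EF (~r & ~p)]) = {m0, m1, m2, m3, m5}
m0 ∈ Sat(A[~r U EF (~r & ~p)]) = {m0, m1, m2, m3, m5}, so the formula holds at m0.

Yes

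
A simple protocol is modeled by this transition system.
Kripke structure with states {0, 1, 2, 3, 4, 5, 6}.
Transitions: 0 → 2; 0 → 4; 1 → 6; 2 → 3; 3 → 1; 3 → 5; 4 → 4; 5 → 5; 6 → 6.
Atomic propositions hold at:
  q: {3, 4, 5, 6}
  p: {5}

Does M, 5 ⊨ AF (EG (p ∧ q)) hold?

Yes

Sat(p ∧ q) = {5}
EG (p ∧ q): greatest fixpoint, start Z0 = {5}, keep only states in Sat with some successor in Z. Already a fixed point.
Sat(EG (p ∧ q)) = {5}
AF (EG (p ∧ q)): least fixpoint, start Z0 = {5}, add states with every successor in Z. Already a fixed point.
Sat(AF (EG (p ∧ q))) = {5}
5 ∈ Sat(AF (EG (p ∧ q))) = {5}, so the formula holds at 5.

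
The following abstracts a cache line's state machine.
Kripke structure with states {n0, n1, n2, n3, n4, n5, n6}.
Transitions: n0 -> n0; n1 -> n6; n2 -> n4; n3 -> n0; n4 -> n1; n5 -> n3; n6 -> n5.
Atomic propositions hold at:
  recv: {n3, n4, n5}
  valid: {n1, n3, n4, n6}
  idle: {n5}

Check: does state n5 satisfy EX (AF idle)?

No

AF idle: least fixpoint, start Z0 = {n5}, add states with every successor in Z. Z1 = {n5, n6}; Z2 = {n1, n5, n6}; Z3 = {n1, n4, n5, n6}; Z4 = {n1, n2, n4, n5, n6}; fixed.
Sat(AF idle) = {n1, n2, n4, n5, n6}
Sat(EX (AF idle)) = {s : some successor in {n1, n2, n4, n5, n6}} = {n1, n2, n4, n6}
n5 ∉ Sat(EX (AF idle)) = {n1, n2, n4, n6}, so the formula does not hold at n5.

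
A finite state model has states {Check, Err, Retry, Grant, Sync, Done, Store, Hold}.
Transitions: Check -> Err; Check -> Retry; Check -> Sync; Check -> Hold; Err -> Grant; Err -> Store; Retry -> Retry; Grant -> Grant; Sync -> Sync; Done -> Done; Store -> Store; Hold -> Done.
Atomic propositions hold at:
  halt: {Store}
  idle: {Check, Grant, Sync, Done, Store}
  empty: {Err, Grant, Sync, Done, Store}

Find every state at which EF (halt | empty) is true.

{Check, Err, Grant, Sync, Done, Store, Hold}

Sat(halt | empty) = {Err, Grant, Sync, Done, Store}
EF (halt | empty): least fixpoint, start Z0 = {Err, Grant, Sync, Done, Store}, add states with some successor in Z. Z1 = {Check, Err, Grant, Sync, Done, Store, Hold}; fixed.
Sat(EF (halt | empty)) = {Check, Err, Grant, Sync, Done, Store, Hold}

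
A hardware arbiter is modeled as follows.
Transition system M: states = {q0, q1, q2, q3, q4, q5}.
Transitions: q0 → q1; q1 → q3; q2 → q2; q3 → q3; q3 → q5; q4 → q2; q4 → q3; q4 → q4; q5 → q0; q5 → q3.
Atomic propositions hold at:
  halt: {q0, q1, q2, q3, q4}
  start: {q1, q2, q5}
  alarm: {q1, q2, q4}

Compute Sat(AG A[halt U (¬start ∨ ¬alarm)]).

{q0, q1, q3, q5}

Sat(¬start) = {q0, q3, q4}
Sat(¬alarm) = {q0, q3, q5}
Sat(¬start ∨ ¬alarm) = {q0, q3, q4, q5}
A[halt U (¬start ∨ ¬alarm)]: least fixpoint, start Z0 = Sat((¬start ∨ ¬alarm)) = {q0, q3, q4, q5}, add states in Sat(halt) with every successor in Z. Z1 = {q0, q1, q3, q4, q5}; fixed.
Sat(A[halt U (¬start ∨ ¬alarm)]) = {q0, q1, q3, q4, q5}
AG A[halt U (¬start ∨ ¬alarm)]: greatest fixpoint, start Z0 = {q0, q1, q3, q4, q5}, keep only states in Sat with every successor in Z. Z1 = {q0, q1, q3, q5}; fixed.
Sat(AG A[halt U (¬start ∨ ¬alarm)]) = {q0, q1, q3, q5}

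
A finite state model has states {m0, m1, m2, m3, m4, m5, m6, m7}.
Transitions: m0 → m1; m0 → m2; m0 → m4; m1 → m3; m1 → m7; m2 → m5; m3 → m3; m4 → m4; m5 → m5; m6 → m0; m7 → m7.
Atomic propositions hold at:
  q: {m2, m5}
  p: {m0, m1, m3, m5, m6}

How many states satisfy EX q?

Sat(EX q) = {s : some successor in {m2, m5}} = {m0, m2, m5}
|Sat(EX q)| = |{m0, m2, m5}| = 3.

3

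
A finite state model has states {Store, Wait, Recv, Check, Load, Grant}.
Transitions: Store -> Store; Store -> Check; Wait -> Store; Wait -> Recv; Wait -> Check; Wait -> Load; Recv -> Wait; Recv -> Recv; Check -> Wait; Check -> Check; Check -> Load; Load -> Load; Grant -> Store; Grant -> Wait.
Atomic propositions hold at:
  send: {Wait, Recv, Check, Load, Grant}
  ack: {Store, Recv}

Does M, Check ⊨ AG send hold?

No

AG send: greatest fixpoint, start Z0 = {Wait, Recv, Check, Load, Grant}, keep only states in Sat with every successor in Z. Z1 = {Recv, Check, Load}; Z2 = {Load}; fixed.
Sat(AG send) = {Load}
Check ∉ Sat(AG send) = {Load}, so the formula does not hold at Check.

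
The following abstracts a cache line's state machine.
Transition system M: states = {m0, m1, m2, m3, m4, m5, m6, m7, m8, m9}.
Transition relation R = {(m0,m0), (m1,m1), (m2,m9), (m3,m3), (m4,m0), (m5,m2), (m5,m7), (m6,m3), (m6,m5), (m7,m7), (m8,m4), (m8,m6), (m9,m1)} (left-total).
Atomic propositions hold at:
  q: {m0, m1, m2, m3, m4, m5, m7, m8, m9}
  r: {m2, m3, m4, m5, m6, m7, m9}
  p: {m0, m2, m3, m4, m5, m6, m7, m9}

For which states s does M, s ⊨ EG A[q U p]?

A[q U p]: least fixpoint, start Z0 = Sat(p) = {m0, m2, m3, m4, m5, m6, m7, m9}, add states in Sat(q) with every successor in Z. Z1 = {m0, m2, m3, m4, m5, m6, m7, m8, m9}; fixed.
Sat(A[q U p]) = {m0, m2, m3, m4, m5, m6, m7, m8, m9}
EG A[q U p]: greatest fixpoint, start Z0 = {m0, m2, m3, m4, m5, m6, m7, m8, m9}, keep only states in Sat with some successor in Z. Z1 = {m0, m2, m3, m4, m5, m6, m7, m8}; Z2 = {m0, m3, m4, m5, m6, m7, m8}; fixed.
Sat(EG A[q U p]) = {m0, m3, m4, m5, m6, m7, m8}

{m0, m3, m4, m5, m6, m7, m8}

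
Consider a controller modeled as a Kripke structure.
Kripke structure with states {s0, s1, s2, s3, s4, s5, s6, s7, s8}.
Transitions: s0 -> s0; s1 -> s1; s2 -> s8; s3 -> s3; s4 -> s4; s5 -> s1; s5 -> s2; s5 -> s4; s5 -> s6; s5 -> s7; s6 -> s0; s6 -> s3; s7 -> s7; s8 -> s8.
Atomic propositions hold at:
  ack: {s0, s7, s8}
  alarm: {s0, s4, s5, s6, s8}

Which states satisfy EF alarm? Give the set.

{s0, s2, s4, s5, s6, s8}

EF alarm: least fixpoint, start Z0 = {s0, s4, s5, s6, s8}, add states with some successor in Z. Z1 = {s0, s2, s4, s5, s6, s8}; fixed.
Sat(EF alarm) = {s0, s2, s4, s5, s6, s8}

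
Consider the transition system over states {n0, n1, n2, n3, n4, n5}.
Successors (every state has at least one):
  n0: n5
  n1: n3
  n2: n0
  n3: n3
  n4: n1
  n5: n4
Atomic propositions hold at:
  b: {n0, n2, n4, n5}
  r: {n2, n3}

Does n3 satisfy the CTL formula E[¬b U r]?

Yes

Sat(¬b) = {n1, n3}
E[¬b U r]: least fixpoint, start Z0 = Sat(r) = {n2, n3}, add states in Sat(¬b) with some successor in Z. Z1 = {n1, n2, n3}; fixed.
Sat(E[¬b U r]) = {n1, n2, n3}
n3 ∈ Sat(E[¬b U r]) = {n1, n2, n3}, so the formula holds at n3.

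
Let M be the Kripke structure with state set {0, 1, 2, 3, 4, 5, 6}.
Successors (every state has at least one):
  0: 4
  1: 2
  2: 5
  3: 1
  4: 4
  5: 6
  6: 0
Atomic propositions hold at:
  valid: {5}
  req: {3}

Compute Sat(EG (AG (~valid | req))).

{0, 4, 6}

Sat(~valid) = {0, 1, 2, 3, 4, 6}
Sat(~valid | req) = {0, 1, 2, 3, 4, 6}
AG (~valid | req): greatest fixpoint, start Z0 = {0, 1, 2, 3, 4, 6}, keep only states in Sat with every successor in Z. Z1 = {0, 1, 3, 4, 6}; Z2 = {0, 3, 4, 6}; Z3 = {0, 4, 6}; fixed.
Sat(AG (~valid | req)) = {0, 4, 6}
EG (AG (~valid | req)): greatest fixpoint, start Z0 = {0, 4, 6}, keep only states in Sat with some successor in Z. Already a fixed point.
Sat(EG (AG (~valid | req))) = {0, 4, 6}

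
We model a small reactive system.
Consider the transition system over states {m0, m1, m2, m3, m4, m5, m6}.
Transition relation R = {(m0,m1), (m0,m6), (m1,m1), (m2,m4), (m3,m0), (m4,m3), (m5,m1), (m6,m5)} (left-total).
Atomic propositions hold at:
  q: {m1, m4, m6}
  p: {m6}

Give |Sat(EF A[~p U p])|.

Sat(~p) = {m0, m1, m2, m3, m4, m5}
A[~p U p]: least fixpoint, start Z0 = Sat(p) = {m6}, add states in Sat(~p) with every successor in Z. Already a fixed point.
Sat(A[~p U p]) = {m6}
EF A[~p U p]: least fixpoint, start Z0 = {m6}, add states with some successor in Z. Z1 = {m0, m6}; Z2 = {m0, m3, m6}; Z3 = {m0, m3, m4, m6}; Z4 = {m0, m2, m3, m4, m6}; fixed.
Sat(EF A[~p U p]) = {m0, m2, m3, m4, m6}
|Sat(EF A[~p U p])| = |{m0, m2, m3, m4, m6}| = 5.

5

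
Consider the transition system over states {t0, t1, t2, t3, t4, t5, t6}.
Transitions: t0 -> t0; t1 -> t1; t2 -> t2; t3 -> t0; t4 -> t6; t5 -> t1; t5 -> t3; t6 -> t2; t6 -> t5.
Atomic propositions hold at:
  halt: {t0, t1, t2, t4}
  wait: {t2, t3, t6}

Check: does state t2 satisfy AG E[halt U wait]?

E[halt U wait]: least fixpoint, start Z0 = Sat(wait) = {t2, t3, t6}, add states in Sat(halt) with some successor in Z. Z1 = {t2, t3, t4, t6}; fixed.
Sat(E[halt U wait]) = {t2, t3, t4, t6}
AG E[halt U wait]: greatest fixpoint, start Z0 = {t2, t3, t4, t6}, keep only states in Sat with every successor in Z. Z1 = {t2, t4}; Z2 = {t2}; fixed.
Sat(AG E[halt U wait]) = {t2}
t2 ∈ Sat(AG E[halt U wait]) = {t2}, so the formula holds at t2.

Yes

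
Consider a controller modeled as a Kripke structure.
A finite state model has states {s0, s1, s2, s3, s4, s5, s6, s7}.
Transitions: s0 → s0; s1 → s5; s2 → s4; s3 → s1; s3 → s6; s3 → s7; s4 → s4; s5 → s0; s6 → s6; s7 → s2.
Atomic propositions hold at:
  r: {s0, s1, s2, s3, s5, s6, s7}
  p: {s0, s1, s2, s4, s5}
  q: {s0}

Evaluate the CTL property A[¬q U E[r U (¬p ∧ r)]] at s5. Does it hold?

No

Sat(¬q) = {s1, s2, s3, s4, s5, s6, s7}
Sat(¬p) = {s3, s6, s7}
Sat(¬p ∧ r) = {s3, s6, s7}
E[r U (¬p ∧ r)]: least fixpoint, start Z0 = Sat((¬p ∧ r)) = {s3, s6, s7}, add states in Sat(r) with some successor in Z. Already a fixed point.
Sat(E[r U (¬p ∧ r)]) = {s3, s6, s7}
A[¬q U E[r U (¬p ∧ r)]]: least fixpoint, start Z0 = Sat(E[r U (¬p ∧ r)]) = {s3, s6, s7}, add states in Sat(¬q) with every successor in Z. Already a fixed point.
Sat(A[¬q U E[r U (¬p ∧ r)]]) = {s3, s6, s7}
s5 ∉ Sat(A[¬q U E[r U (¬p ∧ r)]]) = {s3, s6, s7}, so the formula does not hold at s5.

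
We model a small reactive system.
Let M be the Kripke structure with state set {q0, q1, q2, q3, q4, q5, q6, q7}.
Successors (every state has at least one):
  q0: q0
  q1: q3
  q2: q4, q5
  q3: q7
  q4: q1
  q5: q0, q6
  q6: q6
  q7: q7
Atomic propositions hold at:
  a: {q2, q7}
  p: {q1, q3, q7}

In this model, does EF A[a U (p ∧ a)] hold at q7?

Sat(p ∧ a) = {q7}
A[a U (p ∧ a)]: least fixpoint, start Z0 = Sat((p ∧ a)) = {q7}, add states in Sat(a) with every successor in Z. Already a fixed point.
Sat(A[a U (p ∧ a)]) = {q7}
EF A[a U (p ∧ a)]: least fixpoint, start Z0 = {q7}, add states with some successor in Z. Z1 = {q3, q7}; Z2 = {q1, q3, q7}; Z3 = {q1, q3, q4, q7}; Z4 = {q1, q2, q3, q4, q7}; fixed.
Sat(EF A[a U (p ∧ a)]) = {q1, q2, q3, q4, q7}
q7 ∈ Sat(EF A[a U (p ∧ a)]) = {q1, q2, q3, q4, q7}, so the formula holds at q7.

Yes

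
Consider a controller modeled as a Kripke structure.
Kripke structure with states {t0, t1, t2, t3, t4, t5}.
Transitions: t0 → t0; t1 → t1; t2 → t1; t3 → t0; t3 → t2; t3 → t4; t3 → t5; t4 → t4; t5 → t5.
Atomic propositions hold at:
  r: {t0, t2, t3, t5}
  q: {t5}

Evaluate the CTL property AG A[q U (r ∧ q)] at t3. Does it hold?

No

Sat(r ∧ q) = {t5}
A[q U (r ∧ q)]: least fixpoint, start Z0 = Sat((r ∧ q)) = {t5}, add states in Sat(q) with every successor in Z. Already a fixed point.
Sat(A[q U (r ∧ q)]) = {t5}
AG A[q U (r ∧ q)]: greatest fixpoint, start Z0 = {t5}, keep only states in Sat with every successor in Z. Already a fixed point.
Sat(AG A[q U (r ∧ q)]) = {t5}
t3 ∉ Sat(AG A[q U (r ∧ q)]) = {t5}, so the formula does not hold at t3.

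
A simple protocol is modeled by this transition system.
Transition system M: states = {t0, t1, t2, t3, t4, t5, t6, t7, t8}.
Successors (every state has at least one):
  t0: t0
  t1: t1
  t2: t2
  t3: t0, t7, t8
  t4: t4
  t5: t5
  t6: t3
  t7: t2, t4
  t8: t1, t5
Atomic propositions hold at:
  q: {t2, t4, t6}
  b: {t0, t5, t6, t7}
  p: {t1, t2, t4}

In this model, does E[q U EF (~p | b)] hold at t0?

Sat(~p) = {t0, t3, t5, t6, t7, t8}
Sat(~p | b) = {t0, t3, t5, t6, t7, t8}
EF (~p | b): least fixpoint, start Z0 = {t0, t3, t5, t6, t7, t8}, add states with some successor in Z. Already a fixed point.
Sat(EF (~p | b)) = {t0, t3, t5, t6, t7, t8}
E[q U EF (~p | b)]: least fixpoint, start Z0 = Sat(EF (~p | b)) = {t0, t3, t5, t6, t7, t8}, add states in Sat(q) with some successor in Z. Already a fixed point.
Sat(E[q U EF (~p | b)]) = {t0, t3, t5, t6, t7, t8}
t0 ∈ Sat(E[q U EF (~p | b)]) = {t0, t3, t5, t6, t7, t8}, so the formula holds at t0.

Yes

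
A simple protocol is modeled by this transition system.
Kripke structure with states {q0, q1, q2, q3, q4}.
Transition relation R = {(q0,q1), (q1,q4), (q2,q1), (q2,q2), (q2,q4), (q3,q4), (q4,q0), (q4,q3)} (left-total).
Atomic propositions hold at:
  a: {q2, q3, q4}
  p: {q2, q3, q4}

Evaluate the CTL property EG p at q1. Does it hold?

EG p: greatest fixpoint, start Z0 = {q2, q3, q4}, keep only states in Sat with some successor in Z. Already a fixed point.
Sat(EG p) = {q2, q3, q4}
q1 ∉ Sat(EG p) = {q2, q3, q4}, so the formula does not hold at q1.

No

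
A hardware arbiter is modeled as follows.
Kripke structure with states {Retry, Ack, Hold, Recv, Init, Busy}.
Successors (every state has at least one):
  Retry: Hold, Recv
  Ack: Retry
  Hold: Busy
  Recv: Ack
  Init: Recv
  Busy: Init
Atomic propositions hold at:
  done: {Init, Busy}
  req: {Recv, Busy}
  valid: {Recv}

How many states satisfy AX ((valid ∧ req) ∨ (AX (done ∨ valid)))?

4

Sat(valid ∧ req) = {Recv}
Sat(done ∨ valid) = {Recv, Init, Busy}
Sat(AX (done ∨ valid)) = {s : every successor in {Recv, Init, Busy}} = {Hold, Init, Busy}
Sat((valid ∧ req) ∨ (AX (done ∨ valid))) = {Hold, Recv, Init, Busy}
Sat(AX ((valid ∧ req) ∨ (AX (done ∨ valid)))) = {s : every successor in {Hold, Recv, Init, Busy}} = {Retry, Hold, Init, Busy}
|Sat(AX ((valid ∧ req) ∨ (AX (done ∨ valid))))| = |{Retry, Hold, Init, Busy}| = 4.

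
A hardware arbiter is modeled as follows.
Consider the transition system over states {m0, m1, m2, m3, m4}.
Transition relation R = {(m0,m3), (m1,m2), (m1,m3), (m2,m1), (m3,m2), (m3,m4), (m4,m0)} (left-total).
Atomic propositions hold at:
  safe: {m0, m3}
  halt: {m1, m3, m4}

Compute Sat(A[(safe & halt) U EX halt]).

Sat(safe & halt) = {m3}
Sat(EX halt) = {s : some successor in {m1, m3, m4}} = {m0, m1, m2, m3}
A[(safe & halt) U EX halt]: least fixpoint, start Z0 = Sat(EX halt) = {m0, m1, m2, m3}, add states in Sat(safe & halt) with every successor in Z. Already a fixed point.
Sat(A[(safe & halt) U EX halt]) = {m0, m1, m2, m3}

{m0, m1, m2, m3}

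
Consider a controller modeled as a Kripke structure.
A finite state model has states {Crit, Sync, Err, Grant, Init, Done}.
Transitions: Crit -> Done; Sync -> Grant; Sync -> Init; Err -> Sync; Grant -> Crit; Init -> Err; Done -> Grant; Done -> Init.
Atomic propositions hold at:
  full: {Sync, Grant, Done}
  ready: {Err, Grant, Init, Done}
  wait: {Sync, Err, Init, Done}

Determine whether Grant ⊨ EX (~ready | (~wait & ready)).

Yes

Sat(~ready) = {Crit, Sync}
Sat(~wait) = {Crit, Grant}
Sat(~wait & ready) = {Grant}
Sat(~ready | (~wait & ready)) = {Crit, Sync, Grant}
Sat(EX (~ready | (~wait & ready))) = {s : some successor in {Crit, Sync, Grant}} = {Sync, Err, Grant, Done}
Grant ∈ Sat(EX (~ready | (~wait & ready))) = {Sync, Err, Grant, Done}, so the formula holds at Grant.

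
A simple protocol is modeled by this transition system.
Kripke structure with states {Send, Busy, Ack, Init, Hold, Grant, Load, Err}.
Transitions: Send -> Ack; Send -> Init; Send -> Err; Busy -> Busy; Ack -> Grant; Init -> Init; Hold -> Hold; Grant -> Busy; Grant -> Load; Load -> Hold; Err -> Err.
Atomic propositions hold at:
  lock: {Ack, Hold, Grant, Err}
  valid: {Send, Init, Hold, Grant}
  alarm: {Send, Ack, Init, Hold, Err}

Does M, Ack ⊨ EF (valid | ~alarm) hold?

Yes

Sat(~alarm) = {Busy, Grant, Load}
Sat(valid | ~alarm) = {Send, Busy, Init, Hold, Grant, Load}
EF (valid | ~alarm): least fixpoint, start Z0 = {Send, Busy, Init, Hold, Grant, Load}, add states with some successor in Z. Z1 = {Send, Busy, Ack, Init, Hold, Grant, Load}; fixed.
Sat(EF (valid | ~alarm)) = {Send, Busy, Ack, Init, Hold, Grant, Load}
Ack ∈ Sat(EF (valid | ~alarm)) = {Send, Busy, Ack, Init, Hold, Grant, Load}, so the formula holds at Ack.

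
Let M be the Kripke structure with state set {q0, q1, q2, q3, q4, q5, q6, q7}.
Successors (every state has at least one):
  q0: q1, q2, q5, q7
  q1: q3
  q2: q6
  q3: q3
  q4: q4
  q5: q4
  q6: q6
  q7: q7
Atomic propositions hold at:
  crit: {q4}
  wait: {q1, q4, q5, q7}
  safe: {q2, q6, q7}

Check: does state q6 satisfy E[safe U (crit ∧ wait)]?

Sat(crit ∧ wait) = {q4}
E[safe U (crit ∧ wait)]: least fixpoint, start Z0 = Sat((crit ∧ wait)) = {q4}, add states in Sat(safe) with some successor in Z. Already a fixed point.
Sat(E[safe U (crit ∧ wait)]) = {q4}
q6 ∉ Sat(E[safe U (crit ∧ wait)]) = {q4}, so the formula does not hold at q6.

No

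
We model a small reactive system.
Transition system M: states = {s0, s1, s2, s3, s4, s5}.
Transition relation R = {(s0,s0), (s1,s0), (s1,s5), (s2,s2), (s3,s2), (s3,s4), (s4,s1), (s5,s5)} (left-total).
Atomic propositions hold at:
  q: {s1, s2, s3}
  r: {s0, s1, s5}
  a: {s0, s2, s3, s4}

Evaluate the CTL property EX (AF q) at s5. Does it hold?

No

AF q: least fixpoint, start Z0 = {s1, s2, s3}, add states with every successor in Z. Z1 = {s1, s2, s3, s4}; fixed.
Sat(AF q) = {s1, s2, s3, s4}
Sat(EX (AF q)) = {s : some successor in {s1, s2, s3, s4}} = {s2, s3, s4}
s5 ∉ Sat(EX (AF q)) = {s2, s3, s4}, so the formula does not hold at s5.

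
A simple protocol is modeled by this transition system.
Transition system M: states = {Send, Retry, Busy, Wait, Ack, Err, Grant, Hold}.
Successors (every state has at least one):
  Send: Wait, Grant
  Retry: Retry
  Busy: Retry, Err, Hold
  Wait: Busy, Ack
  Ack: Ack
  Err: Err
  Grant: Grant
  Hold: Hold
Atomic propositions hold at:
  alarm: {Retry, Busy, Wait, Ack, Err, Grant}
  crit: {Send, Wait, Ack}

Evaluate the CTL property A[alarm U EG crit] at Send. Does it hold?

EG crit: greatest fixpoint, start Z0 = {Send, Wait, Ack}, keep only states in Sat with some successor in Z. Already a fixed point.
Sat(EG crit) = {Send, Wait, Ack}
A[alarm U EG crit]: least fixpoint, start Z0 = Sat(EG crit) = {Send, Wait, Ack}, add states in Sat(alarm) with every successor in Z. Already a fixed point.
Sat(A[alarm U EG crit]) = {Send, Wait, Ack}
Send ∈ Sat(A[alarm U EG crit]) = {Send, Wait, Ack}, so the formula holds at Send.

Yes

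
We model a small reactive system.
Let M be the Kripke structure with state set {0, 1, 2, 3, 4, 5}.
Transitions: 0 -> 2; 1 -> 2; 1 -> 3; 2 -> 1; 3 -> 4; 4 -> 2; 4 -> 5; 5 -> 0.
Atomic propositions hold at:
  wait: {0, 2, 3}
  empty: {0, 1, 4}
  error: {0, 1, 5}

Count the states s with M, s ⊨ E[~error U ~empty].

4

Sat(~error) = {2, 3, 4}
Sat(~empty) = {2, 3, 5}
E[~error U ~empty]: least fixpoint, start Z0 = Sat(~empty) = {2, 3, 5}, add states in Sat(~error) with some successor in Z. Z1 = {2, 3, 4, 5}; fixed.
Sat(E[~error U ~empty]) = {2, 3, 4, 5}
|Sat(E[~error U ~empty])| = |{2, 3, 4, 5}| = 4.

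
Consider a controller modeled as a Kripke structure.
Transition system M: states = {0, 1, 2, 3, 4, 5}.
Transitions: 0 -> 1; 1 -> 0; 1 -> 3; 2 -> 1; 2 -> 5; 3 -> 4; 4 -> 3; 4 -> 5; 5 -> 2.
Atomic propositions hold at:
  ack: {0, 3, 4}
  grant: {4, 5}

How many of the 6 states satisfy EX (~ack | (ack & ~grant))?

5

Sat(~ack) = {1, 2, 5}
Sat(~grant) = {0, 1, 2, 3}
Sat(ack & ~grant) = {0, 3}
Sat(~ack | (ack & ~grant)) = {0, 1, 2, 3, 5}
Sat(EX (~ack | (ack & ~grant))) = {s : some successor in {0, 1, 2, 3, 5}} = {0, 1, 2, 4, 5}
|Sat(EX (~ack | (ack & ~grant)))| = |{0, 1, 2, 4, 5}| = 5.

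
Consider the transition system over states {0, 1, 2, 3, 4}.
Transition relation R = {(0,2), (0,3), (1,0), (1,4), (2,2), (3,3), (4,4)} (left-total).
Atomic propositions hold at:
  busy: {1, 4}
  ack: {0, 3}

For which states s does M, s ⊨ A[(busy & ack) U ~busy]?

{0, 2, 3}

Sat(busy & ack) = ∅
Sat(~busy) = {0, 2, 3}
A[(busy & ack) U ~busy]: least fixpoint, start Z0 = Sat(~busy) = {0, 2, 3}, add states in Sat(busy & ack) with every successor in Z. Already a fixed point.
Sat(A[(busy & ack) U ~busy]) = {0, 2, 3}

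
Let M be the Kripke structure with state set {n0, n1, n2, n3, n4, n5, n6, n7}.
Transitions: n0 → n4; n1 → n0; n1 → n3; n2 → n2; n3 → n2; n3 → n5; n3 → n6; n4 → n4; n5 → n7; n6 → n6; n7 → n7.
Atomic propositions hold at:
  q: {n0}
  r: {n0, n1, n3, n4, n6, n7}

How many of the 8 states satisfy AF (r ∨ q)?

7

Sat(r ∨ q) = {n0, n1, n3, n4, n6, n7}
AF (r ∨ q): least fixpoint, start Z0 = {n0, n1, n3, n4, n6, n7}, add states with every successor in Z. Z1 = {n0, n1, n3, n4, n5, n6, n7}; fixed.
Sat(AF (r ∨ q)) = {n0, n1, n3, n4, n5, n6, n7}
|Sat(AF (r ∨ q))| = |{n0, n1, n3, n4, n5, n6, n7}| = 7.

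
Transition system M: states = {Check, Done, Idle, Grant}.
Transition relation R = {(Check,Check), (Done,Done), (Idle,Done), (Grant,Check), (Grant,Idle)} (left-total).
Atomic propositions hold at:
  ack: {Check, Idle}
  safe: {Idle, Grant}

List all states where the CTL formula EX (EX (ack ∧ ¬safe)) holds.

Sat(¬safe) = {Check, Done}
Sat(ack ∧ ¬safe) = {Check}
Sat(EX (ack ∧ ¬safe)) = {s : some successor in {Check}} = {Check, Grant}
Sat(EX (EX (ack ∧ ¬safe))) = {s : some successor in {Check, Grant}} = {Check, Grant}

{Check, Grant}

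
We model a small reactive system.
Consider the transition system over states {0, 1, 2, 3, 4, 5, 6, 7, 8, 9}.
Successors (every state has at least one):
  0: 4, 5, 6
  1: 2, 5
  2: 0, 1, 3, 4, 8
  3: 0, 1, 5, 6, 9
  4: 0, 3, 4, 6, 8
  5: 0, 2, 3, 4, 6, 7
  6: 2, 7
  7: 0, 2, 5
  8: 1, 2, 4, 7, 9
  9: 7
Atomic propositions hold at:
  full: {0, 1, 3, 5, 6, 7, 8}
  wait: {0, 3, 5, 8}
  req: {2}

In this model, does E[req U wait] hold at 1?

E[req U wait]: least fixpoint, start Z0 = Sat(wait) = {0, 3, 5, 8}, add states in Sat(req) with some successor in Z. Z1 = {0, 2, 3, 5, 8}; fixed.
Sat(E[req U wait]) = {0, 2, 3, 5, 8}
1 ∉ Sat(E[req U wait]) = {0, 2, 3, 5, 8}, so the formula does not hold at 1.

No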